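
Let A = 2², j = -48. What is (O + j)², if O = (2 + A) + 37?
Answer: 25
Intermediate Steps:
A = 4
O = 43 (O = (2 + 4) + 37 = 6 + 37 = 43)
(O + j)² = (43 - 48)² = (-5)² = 25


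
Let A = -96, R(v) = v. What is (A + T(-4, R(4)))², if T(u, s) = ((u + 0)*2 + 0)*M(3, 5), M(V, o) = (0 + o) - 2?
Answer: 14400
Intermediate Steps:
M(V, o) = -2 + o (M(V, o) = o - 2 = -2 + o)
T(u, s) = 6*u (T(u, s) = ((u + 0)*2 + 0)*(-2 + 5) = (u*2 + 0)*3 = (2*u + 0)*3 = (2*u)*3 = 6*u)
(A + T(-4, R(4)))² = (-96 + 6*(-4))² = (-96 - 24)² = (-120)² = 14400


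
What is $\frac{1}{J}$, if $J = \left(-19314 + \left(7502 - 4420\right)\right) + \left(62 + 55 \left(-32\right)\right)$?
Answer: $- \frac{1}{17930} \approx -5.5772 \cdot 10^{-5}$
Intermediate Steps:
$J = -17930$ ($J = \left(-19314 + \left(7502 - 4420\right)\right) + \left(62 - 1760\right) = \left(-19314 + 3082\right) - 1698 = -16232 - 1698 = -17930$)
$\frac{1}{J} = \frac{1}{-17930} = - \frac{1}{17930}$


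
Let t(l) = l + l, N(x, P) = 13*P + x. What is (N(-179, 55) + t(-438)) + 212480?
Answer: 212140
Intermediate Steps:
N(x, P) = x + 13*P
t(l) = 2*l
(N(-179, 55) + t(-438)) + 212480 = ((-179 + 13*55) + 2*(-438)) + 212480 = ((-179 + 715) - 876) + 212480 = (536 - 876) + 212480 = -340 + 212480 = 212140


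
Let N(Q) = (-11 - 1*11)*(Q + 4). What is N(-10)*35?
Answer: 4620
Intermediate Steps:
N(Q) = -88 - 22*Q (N(Q) = (-11 - 11)*(4 + Q) = -22*(4 + Q) = -88 - 22*Q)
N(-10)*35 = (-88 - 22*(-10))*35 = (-88 + 220)*35 = 132*35 = 4620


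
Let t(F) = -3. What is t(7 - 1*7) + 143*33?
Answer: 4716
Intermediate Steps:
t(7 - 1*7) + 143*33 = -3 + 143*33 = -3 + 4719 = 4716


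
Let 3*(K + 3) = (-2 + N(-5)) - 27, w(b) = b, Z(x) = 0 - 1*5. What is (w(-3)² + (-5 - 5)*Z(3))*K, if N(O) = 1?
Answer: -2183/3 ≈ -727.67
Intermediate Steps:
Z(x) = -5 (Z(x) = 0 - 5 = -5)
K = -37/3 (K = -3 + ((-2 + 1) - 27)/3 = -3 + (-1 - 27)/3 = -3 + (⅓)*(-28) = -3 - 28/3 = -37/3 ≈ -12.333)
(w(-3)² + (-5 - 5)*Z(3))*K = ((-3)² + (-5 - 5)*(-5))*(-37/3) = (9 - 10*(-5))*(-37/3) = (9 + 50)*(-37/3) = 59*(-37/3) = -2183/3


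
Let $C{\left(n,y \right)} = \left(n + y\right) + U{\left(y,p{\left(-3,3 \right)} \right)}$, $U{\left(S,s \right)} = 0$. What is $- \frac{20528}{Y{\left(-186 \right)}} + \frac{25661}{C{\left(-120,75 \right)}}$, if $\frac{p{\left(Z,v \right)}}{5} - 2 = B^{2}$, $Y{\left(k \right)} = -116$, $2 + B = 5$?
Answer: $- \frac{513229}{1305} \approx -393.28$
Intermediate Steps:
$B = 3$ ($B = -2 + 5 = 3$)
$p{\left(Z,v \right)} = 55$ ($p{\left(Z,v \right)} = 10 + 5 \cdot 3^{2} = 10 + 5 \cdot 9 = 10 + 45 = 55$)
$C{\left(n,y \right)} = n + y$ ($C{\left(n,y \right)} = \left(n + y\right) + 0 = n + y$)
$- \frac{20528}{Y{\left(-186 \right)}} + \frac{25661}{C{\left(-120,75 \right)}} = - \frac{20528}{-116} + \frac{25661}{-120 + 75} = \left(-20528\right) \left(- \frac{1}{116}\right) + \frac{25661}{-45} = \frac{5132}{29} + 25661 \left(- \frac{1}{45}\right) = \frac{5132}{29} - \frac{25661}{45} = - \frac{513229}{1305}$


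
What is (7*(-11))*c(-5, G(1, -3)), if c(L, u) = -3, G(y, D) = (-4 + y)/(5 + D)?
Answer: 231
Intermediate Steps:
G(y, D) = (-4 + y)/(5 + D)
(7*(-11))*c(-5, G(1, -3)) = (7*(-11))*(-3) = -77*(-3) = 231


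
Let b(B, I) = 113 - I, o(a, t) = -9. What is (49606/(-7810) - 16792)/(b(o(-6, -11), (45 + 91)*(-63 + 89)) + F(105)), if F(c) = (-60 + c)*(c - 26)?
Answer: -65597563/515460 ≈ -127.26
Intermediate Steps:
F(c) = (-60 + c)*(-26 + c)
(49606/(-7810) - 16792)/(b(o(-6, -11), (45 + 91)*(-63 + 89)) + F(105)) = (49606/(-7810) - 16792)/((113 - (45 + 91)*(-63 + 89)) + (1560 + 105**2 - 86*105)) = (49606*(-1/7810) - 16792)/((113 - 136*26) + (1560 + 11025 - 9030)) = (-24803/3905 - 16792)/((113 - 1*3536) + 3555) = -65597563/(3905*((113 - 3536) + 3555)) = -65597563/(3905*(-3423 + 3555)) = -65597563/3905/132 = -65597563/3905*1/132 = -65597563/515460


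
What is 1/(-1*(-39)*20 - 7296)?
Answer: -1/6516 ≈ -0.00015347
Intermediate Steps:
1/(-1*(-39)*20 - 7296) = 1/(39*20 - 7296) = 1/(780 - 7296) = 1/(-6516) = -1/6516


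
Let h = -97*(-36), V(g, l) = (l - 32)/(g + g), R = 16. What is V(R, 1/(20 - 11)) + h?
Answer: 1005409/288 ≈ 3491.0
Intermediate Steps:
V(g, l) = (-32 + l)/(2*g) (V(g, l) = (-32 + l)/((2*g)) = (-32 + l)*(1/(2*g)) = (-32 + l)/(2*g))
h = 3492
V(R, 1/(20 - 11)) + h = (½)*(-32 + 1/(20 - 11))/16 + 3492 = (½)*(1/16)*(-32 + 1/9) + 3492 = (½)*(1/16)*(-32 + ⅑) + 3492 = (½)*(1/16)*(-287/9) + 3492 = -287/288 + 3492 = 1005409/288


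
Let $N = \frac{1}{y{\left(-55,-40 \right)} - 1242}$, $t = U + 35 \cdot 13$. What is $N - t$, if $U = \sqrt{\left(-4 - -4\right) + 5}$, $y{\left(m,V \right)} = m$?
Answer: $- \frac{590136}{1297} - \sqrt{5} \approx -457.24$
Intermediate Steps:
$U = \sqrt{5}$ ($U = \sqrt{\left(-4 + 4\right) + 5} = \sqrt{0 + 5} = \sqrt{5} \approx 2.2361$)
$t = 455 + \sqrt{5}$ ($t = \sqrt{5} + 35 \cdot 13 = \sqrt{5} + 455 = 455 + \sqrt{5} \approx 457.24$)
$N = - \frac{1}{1297}$ ($N = \frac{1}{-55 - 1242} = \frac{1}{-1297} = - \frac{1}{1297} \approx -0.00077101$)
$N - t = - \frac{1}{1297} - \left(455 + \sqrt{5}\right) = - \frac{590136}{1297} - \sqrt{5}$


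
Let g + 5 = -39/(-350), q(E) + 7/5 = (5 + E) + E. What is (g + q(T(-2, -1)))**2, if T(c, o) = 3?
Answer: 2719201/122500 ≈ 22.198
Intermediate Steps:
q(E) = 18/5 + 2*E (q(E) = -7/5 + ((5 + E) + E) = -7/5 + (5 + 2*E) = 18/5 + 2*E)
g = -1711/350 (g = -5 - 39/(-350) = -5 - 39*(-1/350) = -5 + 39/350 = -1711/350 ≈ -4.8886)
(g + q(T(-2, -1)))**2 = (-1711/350 + (18/5 + 2*3))**2 = (-1711/350 + (18/5 + 6))**2 = (-1711/350 + 48/5)**2 = (1649/350)**2 = 2719201/122500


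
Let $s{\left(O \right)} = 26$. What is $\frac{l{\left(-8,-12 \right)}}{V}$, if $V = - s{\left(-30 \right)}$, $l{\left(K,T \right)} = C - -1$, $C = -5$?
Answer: $\frac{2}{13} \approx 0.15385$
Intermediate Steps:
$l{\left(K,T \right)} = -4$ ($l{\left(K,T \right)} = -5 - -1 = -5 + 1 = -4$)
$V = -26$ ($V = \left(-1\right) 26 = -26$)
$\frac{l{\left(-8,-12 \right)}}{V} = - \frac{4}{-26} = \left(-4\right) \left(- \frac{1}{26}\right) = \frac{2}{13}$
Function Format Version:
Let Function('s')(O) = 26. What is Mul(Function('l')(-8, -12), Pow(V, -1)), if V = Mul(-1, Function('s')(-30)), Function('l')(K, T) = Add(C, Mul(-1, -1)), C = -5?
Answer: Rational(2, 13) ≈ 0.15385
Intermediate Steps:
Function('l')(K, T) = -4 (Function('l')(K, T) = Add(-5, Mul(-1, -1)) = Add(-5, 1) = -4)
V = -26 (V = Mul(-1, 26) = -26)
Mul(Function('l')(-8, -12), Pow(V, -1)) = Mul(-4, Pow(-26, -1)) = Mul(-4, Rational(-1, 26)) = Rational(2, 13)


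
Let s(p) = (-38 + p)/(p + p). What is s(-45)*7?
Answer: 581/90 ≈ 6.4556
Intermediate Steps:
s(p) = (-38 + p)/(2*p) (s(p) = (-38 + p)/((2*p)) = (-38 + p)*(1/(2*p)) = (-38 + p)/(2*p))
s(-45)*7 = ((1/2)*(-38 - 45)/(-45))*7 = ((1/2)*(-1/45)*(-83))*7 = (83/90)*7 = 581/90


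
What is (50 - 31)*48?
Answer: 912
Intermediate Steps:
(50 - 31)*48 = 19*48 = 912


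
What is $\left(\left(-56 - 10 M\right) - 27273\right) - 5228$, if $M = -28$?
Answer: $-32277$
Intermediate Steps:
$\left(\left(-56 - 10 M\right) - 27273\right) - 5228 = \left(\left(-56 - -280\right) - 27273\right) - 5228 = \left(\left(-56 + 280\right) - 27273\right) - 5228 = \left(224 - 27273\right) - 5228 = -27049 - 5228 = -32277$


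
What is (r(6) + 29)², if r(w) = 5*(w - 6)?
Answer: 841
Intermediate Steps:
r(w) = -30 + 5*w (r(w) = 5*(-6 + w) = -30 + 5*w)
(r(6) + 29)² = ((-30 + 5*6) + 29)² = ((-30 + 30) + 29)² = (0 + 29)² = 29² = 841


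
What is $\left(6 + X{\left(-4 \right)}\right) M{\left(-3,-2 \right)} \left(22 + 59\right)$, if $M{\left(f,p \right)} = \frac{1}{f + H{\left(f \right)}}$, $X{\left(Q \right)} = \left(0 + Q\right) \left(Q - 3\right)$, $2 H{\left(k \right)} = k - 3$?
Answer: $-459$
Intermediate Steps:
$H{\left(k \right)} = - \frac{3}{2} + \frac{k}{2}$ ($H{\left(k \right)} = \frac{k - 3}{2} = \frac{-3 + k}{2} = - \frac{3}{2} + \frac{k}{2}$)
$X{\left(Q \right)} = Q \left(-3 + Q\right)$
$M{\left(f,p \right)} = \frac{1}{- \frac{3}{2} + \frac{3 f}{2}}$ ($M{\left(f,p \right)} = \frac{1}{f + \left(- \frac{3}{2} + \frac{f}{2}\right)} = \frac{1}{- \frac{3}{2} + \frac{3 f}{2}}$)
$\left(6 + X{\left(-4 \right)}\right) M{\left(-3,-2 \right)} \left(22 + 59\right) = \left(6 - 4 \left(-3 - 4\right)\right) \frac{2}{3 \left(-1 - 3\right)} \left(22 + 59\right) = \left(6 - -28\right) \frac{2}{3 \left(-4\right)} 81 = \left(6 + 28\right) \frac{2}{3} \left(- \frac{1}{4}\right) 81 = 34 \left(- \frac{1}{6}\right) 81 = \left(- \frac{17}{3}\right) 81 = -459$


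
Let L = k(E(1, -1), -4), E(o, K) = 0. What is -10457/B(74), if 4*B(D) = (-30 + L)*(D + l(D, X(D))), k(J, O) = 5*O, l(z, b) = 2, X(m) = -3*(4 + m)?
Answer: 10457/950 ≈ 11.007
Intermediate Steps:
X(m) = -12 - 3*m
L = -20 (L = 5*(-4) = -20)
B(D) = -25 - 25*D/2 (B(D) = ((-30 - 20)*(D + 2))/4 = (-50*(2 + D))/4 = (-100 - 50*D)/4 = -25 - 25*D/2)
-10457/B(74) = -10457/(-25 - 25/2*74) = -10457/(-25 - 925) = -10457/(-950) = -10457*(-1/950) = 10457/950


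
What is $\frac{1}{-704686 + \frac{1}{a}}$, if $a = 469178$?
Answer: $- \frac{469178}{330623168107} \approx -1.4191 \cdot 10^{-6}$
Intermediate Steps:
$\frac{1}{-704686 + \frac{1}{a}} = \frac{1}{-704686 + \frac{1}{469178}} = \frac{1}{- \frac{330623168107}{469178}} = - \frac{469178}{330623168107}$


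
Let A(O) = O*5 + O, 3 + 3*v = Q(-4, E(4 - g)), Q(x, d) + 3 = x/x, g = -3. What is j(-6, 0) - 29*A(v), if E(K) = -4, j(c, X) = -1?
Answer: 289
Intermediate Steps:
Q(x, d) = -2 (Q(x, d) = -3 + x/x = -3 + 1 = -2)
v = -5/3 (v = -1 + (⅓)*(-2) = -1 - ⅔ = -5/3 ≈ -1.6667)
A(O) = 6*O (A(O) = 5*O + O = 6*O)
j(-6, 0) - 29*A(v) = -1 - 174*(-5)/3 = -1 - 29*(-10) = -1 + 290 = 289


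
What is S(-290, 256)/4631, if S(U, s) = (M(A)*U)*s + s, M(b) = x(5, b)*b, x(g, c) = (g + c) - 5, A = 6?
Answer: -242944/421 ≈ -577.06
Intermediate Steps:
x(g, c) = -5 + c + g (x(g, c) = (c + g) - 5 = -5 + c + g)
M(b) = b**2 (M(b) = (-5 + b + 5)*b = b*b = b**2)
S(U, s) = s + 36*U*s (S(U, s) = (6**2*U)*s + s = (36*U)*s + s = 36*U*s + s = s + 36*U*s)
S(-290, 256)/4631 = (256*(1 + 36*(-290)))/4631 = (256*(1 - 10440))*(1/4631) = (256*(-10439))*(1/4631) = -2672384*1/4631 = -242944/421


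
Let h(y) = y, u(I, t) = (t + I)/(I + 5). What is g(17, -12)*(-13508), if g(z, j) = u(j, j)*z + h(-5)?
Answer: -5038484/7 ≈ -7.1978e+5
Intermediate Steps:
u(I, t) = (I + t)/(5 + I)
g(z, j) = -5 + 2*j*z/(5 + j) (g(z, j) = ((j + j)/(5 + j))*z - 5 = ((2*j)/(5 + j))*z - 5 = (2*j/(5 + j))*z - 5 = 2*j*z/(5 + j) - 5 = -5 + 2*j*z/(5 + j))
g(17, -12)*(-13508) = ((-25 - 5*(-12) + 2*(-12)*17)/(5 - 12))*(-13508) = ((-25 + 60 - 408)/(-7))*(-13508) = -⅐*(-373)*(-13508) = (373/7)*(-13508) = -5038484/7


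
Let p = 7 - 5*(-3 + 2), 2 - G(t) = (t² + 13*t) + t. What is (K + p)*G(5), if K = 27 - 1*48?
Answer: 837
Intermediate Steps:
G(t) = 2 - t² - 14*t (G(t) = 2 - ((t² + 13*t) + t) = 2 - (t² + 14*t) = 2 + (-t² - 14*t) = 2 - t² - 14*t)
K = -21 (K = 27 - 48 = -21)
p = 12 (p = 7 - 5*(-1) = 7 + 5 = 12)
(K + p)*G(5) = (-21 + 12)*(2 - 1*5² - 14*5) = -9*(2 - 1*25 - 70) = -9*(2 - 25 - 70) = -9*(-93) = 837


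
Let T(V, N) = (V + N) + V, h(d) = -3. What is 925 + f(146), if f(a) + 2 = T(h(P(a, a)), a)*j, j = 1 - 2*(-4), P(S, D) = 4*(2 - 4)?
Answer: 2183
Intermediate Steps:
P(S, D) = -8 (P(S, D) = 4*(-2) = -8)
T(V, N) = N + 2*V (T(V, N) = (N + V) + V = N + 2*V)
j = 9 (j = 1 + 8 = 9)
f(a) = -56 + 9*a (f(a) = -2 + (a + 2*(-3))*9 = -2 + (a - 6)*9 = -2 + (-6 + a)*9 = -2 + (-54 + 9*a) = -56 + 9*a)
925 + f(146) = 925 + (-56 + 9*146) = 925 + (-56 + 1314) = 925 + 1258 = 2183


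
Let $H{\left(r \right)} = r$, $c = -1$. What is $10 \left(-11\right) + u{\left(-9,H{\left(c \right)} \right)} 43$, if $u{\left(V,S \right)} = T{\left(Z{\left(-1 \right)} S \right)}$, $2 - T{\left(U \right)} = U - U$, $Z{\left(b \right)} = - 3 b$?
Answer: $-24$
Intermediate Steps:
$T{\left(U \right)} = 2$ ($T{\left(U \right)} = 2 - \left(U - U\right) = 2 - 0 = 2 + 0 = 2$)
$u{\left(V,S \right)} = 2$
$10 \left(-11\right) + u{\left(-9,H{\left(c \right)} \right)} 43 = 10 \left(-11\right) + 2 \cdot 43 = -110 + 86 = -24$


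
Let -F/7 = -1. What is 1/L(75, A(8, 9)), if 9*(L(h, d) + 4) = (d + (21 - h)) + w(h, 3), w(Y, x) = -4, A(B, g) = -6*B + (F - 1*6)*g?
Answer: -9/133 ≈ -0.067669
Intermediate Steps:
F = 7 (F = -7*(-1) = 7)
A(B, g) = g - 6*B (A(B, g) = -6*B + (7 - 1*6)*g = -6*B + (7 - 6)*g = -6*B + 1*g = -6*B + g = g - 6*B)
L(h, d) = -19/9 - h/9 + d/9 (L(h, d) = -4 + ((d + (21 - h)) - 4)/9 = -4 + ((21 + d - h) - 4)/9 = -4 + (17 + d - h)/9 = -4 + (17/9 - h/9 + d/9) = -19/9 - h/9 + d/9)
1/L(75, A(8, 9)) = 1/(-19/9 - ⅑*75 + (9 - 6*8)/9) = 1/(-19/9 - 25/3 + (9 - 48)/9) = 1/(-19/9 - 25/3 + (⅑)*(-39)) = 1/(-19/9 - 25/3 - 13/3) = 1/(-133/9) = -9/133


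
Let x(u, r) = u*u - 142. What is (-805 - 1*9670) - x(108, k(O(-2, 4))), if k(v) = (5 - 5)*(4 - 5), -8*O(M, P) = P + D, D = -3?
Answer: -21997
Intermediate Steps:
O(M, P) = 3/8 - P/8 (O(M, P) = -(P - 3)/8 = -(-3 + P)/8 = 3/8 - P/8)
k(v) = 0 (k(v) = 0*(-1) = 0)
x(u, r) = -142 + u² (x(u, r) = u² - 142 = -142 + u²)
(-805 - 1*9670) - x(108, k(O(-2, 4))) = (-805 - 1*9670) - (-142 + 108²) = (-805 - 9670) - (-142 + 11664) = -10475 - 1*11522 = -10475 - 11522 = -21997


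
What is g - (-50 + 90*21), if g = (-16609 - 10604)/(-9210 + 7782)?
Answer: -866769/476 ≈ -1820.9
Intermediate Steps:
g = 9071/476 (g = -27213/(-1428) = -27213*(-1/1428) = 9071/476 ≈ 19.057)
g - (-50 + 90*21) = 9071/476 - (-50 + 90*21) = 9071/476 - (-50 + 1890) = 9071/476 - 1*1840 = 9071/476 - 1840 = -866769/476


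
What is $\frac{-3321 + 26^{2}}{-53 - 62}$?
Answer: $23$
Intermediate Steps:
$\frac{-3321 + 26^{2}}{-53 - 62} = \frac{-3321 + 676}{-115} = \left(-2645\right) \left(- \frac{1}{115}\right) = 23$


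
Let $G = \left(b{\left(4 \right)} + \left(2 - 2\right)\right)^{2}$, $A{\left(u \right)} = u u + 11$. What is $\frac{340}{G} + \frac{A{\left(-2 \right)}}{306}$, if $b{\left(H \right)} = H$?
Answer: $\frac{4345}{204} \approx 21.299$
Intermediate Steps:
$A{\left(u \right)} = 11 + u^{2}$ ($A{\left(u \right)} = u^{2} + 11 = 11 + u^{2}$)
$G = 16$ ($G = \left(4 + \left(2 - 2\right)\right)^{2} = \left(4 + 0\right)^{2} = 4^{2} = 16$)
$\frac{340}{G} + \frac{A{\left(-2 \right)}}{306} = \frac{340}{16} + \frac{11 + \left(-2\right)^{2}}{306} = 340 \cdot \frac{1}{16} + \left(11 + 4\right) \frac{1}{306} = \frac{85}{4} + 15 \cdot \frac{1}{306} = \frac{85}{4} + \frac{5}{102} = \frac{4345}{204}$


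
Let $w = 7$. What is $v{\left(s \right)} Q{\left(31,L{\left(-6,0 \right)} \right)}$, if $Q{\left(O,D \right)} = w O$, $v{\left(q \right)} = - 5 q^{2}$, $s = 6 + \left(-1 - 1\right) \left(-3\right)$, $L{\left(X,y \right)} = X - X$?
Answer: $-156240$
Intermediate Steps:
$L{\left(X,y \right)} = 0$
$s = 12$ ($s = 6 - -6 = 6 + 6 = 12$)
$Q{\left(O,D \right)} = 7 O$
$v{\left(s \right)} Q{\left(31,L{\left(-6,0 \right)} \right)} = - 5 \cdot 12^{2} \cdot 7 \cdot 31 = \left(-5\right) 144 \cdot 217 = \left(-720\right) 217 = -156240$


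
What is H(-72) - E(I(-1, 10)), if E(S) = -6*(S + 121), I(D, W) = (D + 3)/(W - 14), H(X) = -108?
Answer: 615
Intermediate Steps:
I(D, W) = (3 + D)/(-14 + W)
E(S) = -726 - 6*S (E(S) = -6*(121 + S) = -726 - 6*S)
H(-72) - E(I(-1, 10)) = -108 - (-726 - 6*(3 - 1)/(-14 + 10)) = -108 - (-726 - 6*2/(-4)) = -108 - (-726 - (-3)*2/2) = -108 - (-726 - 6*(-½)) = -108 - (-726 + 3) = -108 - 1*(-723) = -108 + 723 = 615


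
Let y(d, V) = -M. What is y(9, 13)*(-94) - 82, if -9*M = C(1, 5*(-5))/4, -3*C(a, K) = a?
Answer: -4381/54 ≈ -81.130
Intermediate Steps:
C(a, K) = -a/3
M = 1/108 (M = -(-⅓*1)/(9*4) = -(-1)/(27*4) = -⅑*(-1/12) = 1/108 ≈ 0.0092593)
y(d, V) = -1/108 (y(d, V) = -1*1/108 = -1/108)
y(9, 13)*(-94) - 82 = -1/108*(-94) - 82 = 47/54 - 82 = -4381/54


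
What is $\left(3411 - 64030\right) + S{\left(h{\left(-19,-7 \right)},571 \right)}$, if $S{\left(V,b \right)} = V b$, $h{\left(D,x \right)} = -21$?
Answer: $-72610$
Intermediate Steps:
$\left(3411 - 64030\right) + S{\left(h{\left(-19,-7 \right)},571 \right)} = \left(3411 - 64030\right) - 11991 = -60619 - 11991 = -72610$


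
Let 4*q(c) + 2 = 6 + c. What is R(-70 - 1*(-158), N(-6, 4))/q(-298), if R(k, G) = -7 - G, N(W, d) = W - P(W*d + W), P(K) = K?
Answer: 62/147 ≈ 0.42177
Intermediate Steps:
N(W, d) = -W*d (N(W, d) = W - (W*d + W) = W - (W + W*d) = W + (-W - W*d) = -W*d)
q(c) = 1 + c/4 (q(c) = -½ + (6 + c)/4 = -½ + (3/2 + c/4) = 1 + c/4)
R(-70 - 1*(-158), N(-6, 4))/q(-298) = (-7 - (-1)*(-6)*4)/(1 + (¼)*(-298)) = (-7 - 1*24)/(1 - 149/2) = (-7 - 24)/(-147/2) = -31*(-2/147) = 62/147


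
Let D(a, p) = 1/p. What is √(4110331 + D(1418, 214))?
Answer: √188236718690/214 ≈ 2027.4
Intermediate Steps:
√(4110331 + D(1418, 214)) = √(4110331 + 1/214) = √(879610835/214) = √188236718690/214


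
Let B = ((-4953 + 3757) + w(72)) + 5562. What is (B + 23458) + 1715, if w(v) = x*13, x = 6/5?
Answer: 147773/5 ≈ 29555.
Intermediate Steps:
x = 6/5 (x = 6*(⅕) = 6/5 ≈ 1.2000)
w(v) = 78/5 (w(v) = (6/5)*13 = 78/5)
B = 21908/5 (B = ((-4953 + 3757) + 78/5) + 5562 = (-1196 + 78/5) + 5562 = -5902/5 + 5562 = 21908/5 ≈ 4381.6)
(B + 23458) + 1715 = (21908/5 + 23458) + 1715 = 139198/5 + 1715 = 147773/5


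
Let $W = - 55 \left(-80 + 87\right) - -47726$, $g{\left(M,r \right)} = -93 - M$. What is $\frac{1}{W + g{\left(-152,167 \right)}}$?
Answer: $\frac{1}{47400} \approx 2.1097 \cdot 10^{-5}$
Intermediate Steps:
$W = 47341$ ($W = \left(-55\right) 7 + 47726 = -385 + 47726 = 47341$)
$\frac{1}{W + g{\left(-152,167 \right)}} = \frac{1}{47341 - -59} = \frac{1}{47341 + \left(-93 + 152\right)} = \frac{1}{47341 + 59} = \frac{1}{47400}$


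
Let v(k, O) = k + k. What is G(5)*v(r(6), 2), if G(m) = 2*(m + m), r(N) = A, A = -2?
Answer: -80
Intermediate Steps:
r(N) = -2
v(k, O) = 2*k
G(m) = 4*m (G(m) = 2*(2*m) = 4*m)
G(5)*v(r(6), 2) = (4*5)*(2*(-2)) = 20*(-4) = -80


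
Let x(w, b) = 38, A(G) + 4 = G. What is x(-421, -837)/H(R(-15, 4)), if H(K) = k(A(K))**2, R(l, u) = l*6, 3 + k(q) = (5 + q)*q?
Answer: 38/69939769 ≈ 5.4332e-7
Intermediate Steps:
A(G) = -4 + G
k(q) = -3 + q*(5 + q) (k(q) = -3 + (5 + q)*q = -3 + q*(5 + q))
R(l, u) = 6*l
H(K) = (-23 + (-4 + K)**2 + 5*K)**2 (H(K) = (-3 + (-4 + K)**2 + 5*(-4 + K))**2 = (-3 + (-4 + K)**2 + (-20 + 5*K))**2 = (-23 + (-4 + K)**2 + 5*K)**2)
x(-421, -837)/H(R(-15, 4)) = 38/((-23 + (-4 + 6*(-15))**2 + 5*(6*(-15)))**2) = 38/((-23 + (-4 - 90)**2 + 5*(-90))**2) = 38/((-23 + (-94)**2 - 450)**2) = 38/((-23 + 8836 - 450)**2) = 38/(8363**2) = 38/69939769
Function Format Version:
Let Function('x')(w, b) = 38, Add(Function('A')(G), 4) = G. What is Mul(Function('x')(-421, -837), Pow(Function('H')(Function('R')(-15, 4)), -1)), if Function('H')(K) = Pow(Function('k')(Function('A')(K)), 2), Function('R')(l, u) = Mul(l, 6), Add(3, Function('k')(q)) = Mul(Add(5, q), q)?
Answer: Rational(38, 69939769) ≈ 5.4332e-7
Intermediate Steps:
Function('A')(G) = Add(-4, G)
Function('k')(q) = Add(-3, Mul(q, Add(5, q))) (Function('k')(q) = Add(-3, Mul(Add(5, q), q)) = Add(-3, Mul(q, Add(5, q))))
Function('R')(l, u) = Mul(6, l)
Function('H')(K) = Pow(Add(-23, Pow(Add(-4, K), 2), Mul(5, K)), 2) (Function('H')(K) = Pow(Add(-3, Pow(Add(-4, K), 2), Mul(5, Add(-4, K))), 2) = Pow(Add(-3, Pow(Add(-4, K), 2), Add(-20, Mul(5, K))), 2) = Pow(Add(-23, Pow(Add(-4, K), 2), Mul(5, K)), 2))
Mul(Function('x')(-421, -837), Pow(Function('H')(Function('R')(-15, 4)), -1)) = Mul(38, Pow(Pow(Add(-23, Pow(Add(-4, Mul(6, -15)), 2), Mul(5, Mul(6, -15))), 2), -1)) = Mul(38, Pow(Pow(Add(-23, Pow(Add(-4, -90), 2), Mul(5, -90)), 2), -1)) = Mul(38, Pow(Pow(Add(-23, Pow(-94, 2), -450), 2), -1)) = Mul(38, Pow(Pow(Add(-23, 8836, -450), 2), -1)) = Mul(38, Pow(Pow(8363, 2), -1)) = Mul(38, Pow(69939769, -1)) = Mul(38, Rational(1, 69939769)) = Rational(38, 69939769)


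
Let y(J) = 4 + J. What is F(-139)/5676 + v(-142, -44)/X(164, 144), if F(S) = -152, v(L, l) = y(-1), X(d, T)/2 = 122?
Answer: -5015/346236 ≈ -0.014484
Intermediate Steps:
X(d, T) = 244 (X(d, T) = 2*122 = 244)
v(L, l) = 3 (v(L, l) = 4 - 1 = 3)
F(-139)/5676 + v(-142, -44)/X(164, 144) = -152/5676 + 3/244 = -152*1/5676 + 3*(1/244) = -38/1419 + 3/244 = -5015/346236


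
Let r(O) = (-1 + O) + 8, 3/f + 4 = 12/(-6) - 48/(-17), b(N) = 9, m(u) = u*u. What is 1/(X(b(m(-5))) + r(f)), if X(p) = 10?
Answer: 18/289 ≈ 0.062284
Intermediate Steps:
m(u) = u²
f = -17/18 (f = 3/(-4 + (12/(-6) - 48/(-17))) = 3/(-4 + (12*(-⅙) - 48*(-1/17))) = 3/(-4 + (-2 + 48/17)) = 3/(-4 + 14/17) = 3/(-54/17) = 3*(-17/54) = -17/18 ≈ -0.94444)
r(O) = 7 + O
1/(X(b(m(-5))) + r(f)) = 1/(10 + (7 - 17/18)) = 1/(10 + 109/18) = 1/(289/18) = 18/289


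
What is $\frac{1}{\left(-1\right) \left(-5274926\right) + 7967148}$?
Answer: $\frac{1}{13242074} \approx 7.5517 \cdot 10^{-8}$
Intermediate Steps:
$\frac{1}{\left(-1\right) \left(-5274926\right) + 7967148} = \frac{1}{5274926 + 7967148} = \frac{1}{13242074}$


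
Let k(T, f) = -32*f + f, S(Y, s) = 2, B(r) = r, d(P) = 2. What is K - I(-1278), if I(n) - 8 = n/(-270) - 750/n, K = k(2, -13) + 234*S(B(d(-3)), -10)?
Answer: 913429/1065 ≈ 857.68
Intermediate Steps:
k(T, f) = -31*f
K = 871 (K = -31*(-13) + 234*2 = 403 + 468 = 871)
I(n) = 8 - 750/n - n/270 (I(n) = 8 + (n/(-270) - 750/n) = 8 + (n*(-1/270) - 750/n) = 8 + (-n/270 - 750/n) = 8 + (-750/n - n/270) = 8 - 750/n - n/270)
K - I(-1278) = 871 - (8 - 750/(-1278) - 1/270*(-1278)) = 871 - (8 - 750*(-1/1278) + 71/15) = 871 - (8 + 125/213 + 71/15) = 871 - 1*14186/1065 = 871 - 14186/1065 = 913429/1065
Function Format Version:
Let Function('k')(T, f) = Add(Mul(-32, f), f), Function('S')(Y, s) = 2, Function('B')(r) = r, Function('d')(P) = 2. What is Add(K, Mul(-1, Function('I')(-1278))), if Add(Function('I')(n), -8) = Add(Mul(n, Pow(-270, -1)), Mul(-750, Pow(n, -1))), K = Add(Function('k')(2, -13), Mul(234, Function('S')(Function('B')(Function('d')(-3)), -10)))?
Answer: Rational(913429, 1065) ≈ 857.68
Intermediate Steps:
Function('k')(T, f) = Mul(-31, f)
K = 871 (K = Add(Mul(-31, -13), Mul(234, 2)) = Add(403, 468) = 871)
Function('I')(n) = Add(8, Mul(-750, Pow(n, -1)), Mul(Rational(-1, 270), n)) (Function('I')(n) = Add(8, Add(Mul(n, Pow(-270, -1)), Mul(-750, Pow(n, -1)))) = Add(8, Add(Mul(n, Rational(-1, 270)), Mul(-750, Pow(n, -1)))) = Add(8, Add(Mul(Rational(-1, 270), n), Mul(-750, Pow(n, -1)))) = Add(8, Add(Mul(-750, Pow(n, -1)), Mul(Rational(-1, 270), n))) = Add(8, Mul(-750, Pow(n, -1)), Mul(Rational(-1, 270), n)))
Add(K, Mul(-1, Function('I')(-1278))) = Add(871, Mul(-1, Add(8, Mul(-750, Pow(-1278, -1)), Mul(Rational(-1, 270), -1278)))) = Add(871, Mul(-1, Add(8, Mul(-750, Rational(-1, 1278)), Rational(71, 15)))) = Add(871, Mul(-1, Add(8, Rational(125, 213), Rational(71, 15)))) = Add(871, Mul(-1, Rational(14186, 1065))) = Add(871, Rational(-14186, 1065)) = Rational(913429, 1065)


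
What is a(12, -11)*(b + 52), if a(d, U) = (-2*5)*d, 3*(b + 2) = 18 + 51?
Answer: -8760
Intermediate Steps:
b = 21 (b = -2 + (18 + 51)/3 = -2 + (1/3)*69 = -2 + 23 = 21)
a(d, U) = -10*d
a(12, -11)*(b + 52) = (-10*12)*(21 + 52) = -120*73 = -8760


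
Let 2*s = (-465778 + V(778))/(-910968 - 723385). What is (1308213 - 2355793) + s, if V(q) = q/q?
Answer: -3424230565703/3268706 ≈ -1.0476e+6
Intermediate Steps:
V(q) = 1
s = 465777/3268706 (s = ((-465778 + 1)/(-910968 - 723385))/2 = (-465777/(-1634353))/2 = (-465777*(-1/1634353))/2 = (½)*(465777/1634353) = 465777/3268706 ≈ 0.14250)
(1308213 - 2355793) + s = (1308213 - 2355793) + 465777/3268706 = -1047580 + 465777/3268706 = -3424230565703/3268706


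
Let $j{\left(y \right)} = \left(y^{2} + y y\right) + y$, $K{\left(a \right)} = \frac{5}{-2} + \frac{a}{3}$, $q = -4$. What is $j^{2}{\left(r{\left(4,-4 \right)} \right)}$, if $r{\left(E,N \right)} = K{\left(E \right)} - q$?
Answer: $\frac{28900}{81} \approx 356.79$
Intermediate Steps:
$K{\left(a \right)} = - \frac{5}{2} + \frac{a}{3}$ ($K{\left(a \right)} = 5 \left(- \frac{1}{2}\right) + a \frac{1}{3} = - \frac{5}{2} + \frac{a}{3}$)
$r{\left(E,N \right)} = \frac{3}{2} + \frac{E}{3}$ ($r{\left(E,N \right)} = \left(- \frac{5}{2} + \frac{E}{3}\right) - -4 = \left(- \frac{5}{2} + \frac{E}{3}\right) + 4 = \frac{3}{2} + \frac{E}{3}$)
$j{\left(y \right)} = y + 2 y^{2}$ ($j{\left(y \right)} = \left(y^{2} + y^{2}\right) + y = 2 y^{2} + y = y + 2 y^{2}$)
$j^{2}{\left(r{\left(4,-4 \right)} \right)} = \left(\left(\frac{3}{2} + \frac{1}{3} \cdot 4\right) \left(1 + 2 \left(\frac{3}{2} + \frac{1}{3} \cdot 4\right)\right)\right)^{2} = \left(\left(\frac{3}{2} + \frac{4}{3}\right) \left(1 + 2 \left(\frac{3}{2} + \frac{4}{3}\right)\right)\right)^{2} = \left(\frac{17 \left(1 + 2 \cdot \frac{17}{6}\right)}{6}\right)^{2} = \left(\frac{17 \left(1 + \frac{17}{3}\right)}{6}\right)^{2} = \left(\frac{17}{6} \cdot \frac{20}{3}\right)^{2} = \left(\frac{170}{9}\right)^{2} = \frac{28900}{81}$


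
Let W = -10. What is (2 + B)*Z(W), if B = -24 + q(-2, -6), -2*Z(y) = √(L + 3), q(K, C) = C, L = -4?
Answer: 14*I ≈ 14.0*I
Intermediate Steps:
Z(y) = -I/2 (Z(y) = -√(-4 + 3)/2 = -I/2)
B = -30 (B = -24 - 6 = -30)
(2 + B)*Z(W) = (2 - 30)*(-I/2) = -(-14)*I = 14*I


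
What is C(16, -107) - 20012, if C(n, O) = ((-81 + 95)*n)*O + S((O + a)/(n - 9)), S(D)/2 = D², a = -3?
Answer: -2130820/49 ≈ -43486.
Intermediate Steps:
S(D) = 2*D²
C(n, O) = 2*(-3 + O)²/(-9 + n)² + 14*O*n (C(n, O) = ((-81 + 95)*n)*O + 2*((O - 3)/(n - 9))² = (14*n)*O + 2*((-3 + O)/(-9 + n))² = 14*O*n + 2*((-3 + O)/(-9 + n))² = 14*O*n + 2*((-3 + O)²/(-9 + n)²) = 14*O*n + 2*(-3 + O)²/(-9 + n)² = 2*(-3 + O)²/(-9 + n)² + 14*O*n)
C(16, -107) - 20012 = (2*(-3 - 107)²/(-9 + 16)² + 14*(-107)*16) - 20012 = (2*(-110)²/7² - 23968) - 20012 = (2*(1/49)*12100 - 23968) - 20012 = (24200/49 - 23968) - 20012 = -1150232/49 - 20012 = -2130820/49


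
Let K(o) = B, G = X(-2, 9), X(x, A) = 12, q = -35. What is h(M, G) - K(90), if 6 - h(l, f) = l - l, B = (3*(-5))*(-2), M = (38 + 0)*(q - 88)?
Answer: -24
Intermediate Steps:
G = 12
M = -4674 (M = (38 + 0)*(-35 - 88) = 38*(-123) = -4674)
B = 30 (B = -15*(-2) = 30)
K(o) = 30
h(l, f) = 6 (h(l, f) = 6 - (l - l) = 6 - 1*0 = 6 + 0 = 6)
h(M, G) - K(90) = 6 - 1*30 = 6 - 30 = -24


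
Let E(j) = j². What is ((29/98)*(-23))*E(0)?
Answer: 0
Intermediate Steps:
((29/98)*(-23))*E(0) = ((29/98)*(-23))*0² = ((29*(1/98))*(-23))*0 = ((29/98)*(-23))*0 = -667/98*0 = 0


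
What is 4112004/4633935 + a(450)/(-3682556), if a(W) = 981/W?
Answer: 50475583000819/56882417126200 ≈ 0.88737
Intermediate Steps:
4112004/4633935 + a(450)/(-3682556) = 4112004/4633935 + (981/450)/(-3682556) = 4112004*(1/4633935) + (981*(1/450))*(-1/3682556) = 1370668/1544645 + (109/50)*(-1/3682556) = 1370668/1544645 - 109/184127800 = 50475583000819/56882417126200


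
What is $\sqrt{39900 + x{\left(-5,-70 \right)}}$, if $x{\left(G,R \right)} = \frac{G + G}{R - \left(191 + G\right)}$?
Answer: $\frac{\sqrt{10214410}}{16} \approx 199.75$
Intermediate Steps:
$x{\left(G,R \right)} = \frac{2 G}{-191 + R - G}$
$\sqrt{39900 + x{\left(-5,-70 \right)}} = \sqrt{39900 - - \frac{10}{191 - 5 - -70}} = \sqrt{39900 - - \frac{10}{191 - 5 + 70}} = \sqrt{39900 - - \frac{10}{256}} = \sqrt{39900 - \left(-10\right) \frac{1}{256}} = \sqrt{39900 + \frac{5}{128}} = \sqrt{\frac{5107205}{128}} = \frac{\sqrt{10214410}}{16}$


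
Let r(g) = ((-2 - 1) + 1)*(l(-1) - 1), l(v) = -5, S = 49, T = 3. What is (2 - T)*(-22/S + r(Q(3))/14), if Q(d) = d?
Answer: -20/49 ≈ -0.40816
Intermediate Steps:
r(g) = 12 (r(g) = ((-2 - 1) + 1)*(-5 - 1) = (-3 + 1)*(-6) = -2*(-6) = 12)
(2 - T)*(-22/S + r(Q(3))/14) = (2 - 1*3)*(-22/49 + 12/14) = (2 - 3)*(-22*1/49 + 12*(1/14)) = -(-22/49 + 6/7) = -1*20/49 = -20/49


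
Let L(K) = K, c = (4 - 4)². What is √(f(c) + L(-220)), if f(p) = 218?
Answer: I*√2 ≈ 1.4142*I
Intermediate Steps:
c = 0 (c = 0² = 0)
√(f(c) + L(-220)) = √(218 - 220) = √(-2) = I*√2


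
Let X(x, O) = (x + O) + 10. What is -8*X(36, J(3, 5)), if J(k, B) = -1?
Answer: -360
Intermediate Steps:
X(x, O) = 10 + O + x (X(x, O) = (O + x) + 10 = 10 + O + x)
-8*X(36, J(3, 5)) = -8*(10 - 1 + 36) = -8*45 = -360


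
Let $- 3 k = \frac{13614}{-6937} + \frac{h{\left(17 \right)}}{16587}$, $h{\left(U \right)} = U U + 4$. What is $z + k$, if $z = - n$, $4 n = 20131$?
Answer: $- \frac{6948166167959}{1380768228} \approx -5032.1$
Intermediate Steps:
$h{\left(U \right)} = 4 + U^{2}$ ($h{\left(U \right)} = U^{2} + 4 = 4 + U^{2}$)
$n = \frac{20131}{4}$ ($n = \frac{1}{4} \cdot 20131 = \frac{20131}{4} \approx 5032.8$)
$z = - \frac{20131}{4}$ ($z = \left(-1\right) \frac{20131}{4} = - \frac{20131}{4} \approx -5032.8$)
$k = \frac{223782877}{345192057}$ ($k = - \frac{\frac{13614}{-6937} + \frac{4 + 17^{2}}{16587}}{3} = - \frac{13614 \left(- \frac{1}{6937}\right) + \left(4 + 289\right) \frac{1}{16587}}{3} = - \frac{- \frac{13614}{6937} + 293 \cdot \frac{1}{16587}}{3} = - \frac{- \frac{13614}{6937} + \frac{293}{16587}}{3} = \left(- \frac{1}{3}\right) \left(- \frac{223782877}{115064019}\right) = \frac{223782877}{345192057} \approx 0.64828$)
$z + k = - \frac{20131}{4} + \frac{223782877}{345192057} = - \frac{6948166167959}{1380768228}$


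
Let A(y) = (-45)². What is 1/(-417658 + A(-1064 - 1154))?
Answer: -1/415633 ≈ -2.4060e-6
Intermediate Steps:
A(y) = 2025
1/(-417658 + A(-1064 - 1154)) = 1/(-417658 + 2025) = 1/(-415633) = -1/415633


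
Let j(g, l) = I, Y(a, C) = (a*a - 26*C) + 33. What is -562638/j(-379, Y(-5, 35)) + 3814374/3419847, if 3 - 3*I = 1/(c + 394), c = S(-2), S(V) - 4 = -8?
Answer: -750411505456138/1332600381 ≈ -5.6312e+5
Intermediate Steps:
S(V) = -4 (S(V) = 4 - 8 = -4)
c = -4
I = 1169/1170 (I = 1 - 1/(3*(-4 + 394)) = 1 - ⅓/390 = 1 - ⅓*1/390 = 1 - 1/1170 = 1169/1170 ≈ 0.99915)
Y(a, C) = 33 + a² - 26*C (Y(a, C) = (a² - 26*C) + 33 = 33 + a² - 26*C)
j(g, l) = 1169/1170
-562638/j(-379, Y(-5, 35)) + 3814374/3419847 = -562638/1169/1170 + 3814374/3419847 = -562638*1170/1169 + 3814374*(1/3419847) = -658286460/1169 + 1271458/1139949 = -750411505456138/1332600381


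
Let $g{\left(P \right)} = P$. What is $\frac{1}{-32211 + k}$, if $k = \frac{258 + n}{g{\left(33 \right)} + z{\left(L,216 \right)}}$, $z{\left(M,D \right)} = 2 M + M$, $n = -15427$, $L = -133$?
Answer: $- \frac{366}{11774057} \approx -3.1085 \cdot 10^{-5}$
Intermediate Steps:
$z{\left(M,D \right)} = 3 M$
$k = \frac{15169}{366}$ ($k = \frac{258 - 15427}{33 + 3 \left(-133\right)} = - \frac{15169}{33 - 399} = - \frac{15169}{-366} = \left(-15169\right) \left(- \frac{1}{366}\right) = \frac{15169}{366} \approx 41.445$)
$\frac{1}{-32211 + k} = \frac{1}{-32211 + \frac{15169}{366}} = \frac{1}{- \frac{11774057}{366}} = - \frac{366}{11774057}$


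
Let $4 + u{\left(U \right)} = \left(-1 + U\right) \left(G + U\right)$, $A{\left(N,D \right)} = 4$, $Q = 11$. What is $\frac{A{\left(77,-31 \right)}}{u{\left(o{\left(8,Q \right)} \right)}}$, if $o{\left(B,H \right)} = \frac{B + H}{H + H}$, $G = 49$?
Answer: $- \frac{1936}{5227} \approx -0.37038$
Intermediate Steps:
$o{\left(B,H \right)} = \frac{B + H}{2 H}$
$u{\left(U \right)} = -4 + \left(-1 + U\right) \left(49 + U\right)$
$\frac{A{\left(77,-31 \right)}}{u{\left(o{\left(8,Q \right)} \right)}} = \frac{4}{-53 + \left(\frac{8 + 11}{2 \cdot 11}\right)^{2} + 48 \frac{8 + 11}{2 \cdot 11}} = \frac{4}{-53 + \left(\frac{1}{2} \cdot \frac{1}{11} \cdot 19\right)^{2} + 48 \cdot \frac{1}{2} \cdot \frac{1}{11} \cdot 19} = \frac{4}{-53 + \left(\frac{19}{22}\right)^{2} + 48 \cdot \frac{19}{22}} = \frac{4}{-53 + \frac{361}{484} + \frac{456}{11}} = \frac{4}{- \frac{5227}{484}} = 4 \left(- \frac{484}{5227}\right) = - \frac{1936}{5227}$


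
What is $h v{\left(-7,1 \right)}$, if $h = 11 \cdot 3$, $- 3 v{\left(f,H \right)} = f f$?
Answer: $-539$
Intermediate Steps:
$v{\left(f,H \right)} = - \frac{f^{2}}{3}$ ($v{\left(f,H \right)} = - \frac{f f}{3} = - \frac{f^{2}}{3}$)
$h = 33$
$h v{\left(-7,1 \right)} = 33 \left(- \frac{\left(-7\right)^{2}}{3}\right) = 33 \left(\left(- \frac{1}{3}\right) 49\right) = 33 \left(- \frac{49}{3}\right) = -539$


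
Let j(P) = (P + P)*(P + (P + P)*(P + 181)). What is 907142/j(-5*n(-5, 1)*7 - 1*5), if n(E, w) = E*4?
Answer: 453571/846742825 ≈ 0.00053567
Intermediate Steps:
n(E, w) = 4*E
j(P) = 2*P*(P + 2*P*(181 + P)) (j(P) = (2*P)*(P + (2*P)*(181 + P)) = (2*P)*(P + 2*P*(181 + P)) = 2*P*(P + 2*P*(181 + P)))
907142/j(-5*n(-5, 1)*7 - 1*5) = 907142/(((-20*(-5)*7 - 1*5)**2*(726 + 4*(-20*(-5)*7 - 1*5)))) = 907142/(((-5*(-20)*7 - 5)**2*(726 + 4*(-5*(-20)*7 - 5)))) = 907142/(((100*7 - 5)**2*(726 + 4*(100*7 - 5)))) = 907142/(((700 - 5)**2*(726 + 4*(700 - 5)))) = 907142/((695**2*(726 + 4*695))) = 907142/((483025*(726 + 2780))) = 907142/((483025*3506)) = 907142/1693485650 = 907142*(1/1693485650) = 453571/846742825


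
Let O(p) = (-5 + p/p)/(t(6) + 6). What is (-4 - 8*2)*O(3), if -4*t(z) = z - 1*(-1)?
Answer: 320/17 ≈ 18.824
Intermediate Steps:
t(z) = -¼ - z/4 (t(z) = -(z - 1*(-1))/4 = -(z + 1)/4 = -(1 + z)/4 = -¼ - z/4)
O(p) = -16/17 (O(p) = (-5 + p/p)/((-¼ - ¼*6) + 6) = (-5 + 1)/((-¼ - 3/2) + 6) = -4/(-7/4 + 6) = -4/17/4 = -4*4/17 = -16/17)
(-4 - 8*2)*O(3) = (-4 - 8*2)*(-16/17) = (-4 - 16)*(-16/17) = -20*(-16/17) = 320/17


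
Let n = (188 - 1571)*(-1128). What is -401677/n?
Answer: -401677/1560024 ≈ -0.25748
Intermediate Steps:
n = 1560024 (n = -1383*(-1128) = 1560024)
-401677/n = -401677/1560024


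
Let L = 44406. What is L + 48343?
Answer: 92749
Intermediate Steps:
L + 48343 = 44406 + 48343 = 92749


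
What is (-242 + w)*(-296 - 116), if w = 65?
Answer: 72924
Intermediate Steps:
(-242 + w)*(-296 - 116) = (-242 + 65)*(-296 - 116) = -177*(-412) = 72924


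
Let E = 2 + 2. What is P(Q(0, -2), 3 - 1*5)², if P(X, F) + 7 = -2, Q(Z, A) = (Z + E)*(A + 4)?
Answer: 81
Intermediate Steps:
E = 4
Q(Z, A) = (4 + A)*(4 + Z) (Q(Z, A) = (Z + 4)*(A + 4) = (4 + Z)*(4 + A) = (4 + A)*(4 + Z))
P(X, F) = -9 (P(X, F) = -7 - 2 = -9)
P(Q(0, -2), 3 - 1*5)² = (-9)² = 81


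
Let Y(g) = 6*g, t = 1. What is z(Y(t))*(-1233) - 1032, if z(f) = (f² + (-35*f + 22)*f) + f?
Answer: 1338006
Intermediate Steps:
z(f) = f + f² + f*(22 - 35*f) (z(f) = (f² + (22 - 35*f)*f) + f = (f² + f*(22 - 35*f)) + f = f + f² + f*(22 - 35*f))
z(Y(t))*(-1233) - 1032 = ((6*1)*(23 - 204))*(-1233) - 1032 = (6*(23 - 34*6))*(-1233) - 1032 = (6*(23 - 204))*(-1233) - 1032 = (6*(-181))*(-1233) - 1032 = -1086*(-1233) - 1032 = 1339038 - 1032 = 1338006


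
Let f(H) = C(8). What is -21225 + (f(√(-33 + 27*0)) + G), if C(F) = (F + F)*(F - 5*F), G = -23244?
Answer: -44981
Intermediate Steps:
C(F) = -8*F² (C(F) = (2*F)*(-4*F) = -8*F²)
f(H) = -512 (f(H) = -8*8² = -8*64 = -512)
-21225 + (f(√(-33 + 27*0)) + G) = -21225 + (-512 - 23244) = -21225 - 23756 = -44981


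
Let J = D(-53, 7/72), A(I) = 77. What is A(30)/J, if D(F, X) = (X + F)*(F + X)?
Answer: 399168/14508481 ≈ 0.027513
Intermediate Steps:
D(F, X) = (F + X)² (D(F, X) = (F + X)*(F + X) = (F + X)²)
J = 14508481/5184 (J = (-53 + 7/72)² = (-3809/72)² = 14508481/5184 ≈ 2798.7)
A(30)/J = 77/(14508481/5184) = 77*(5184/14508481) = 399168/14508481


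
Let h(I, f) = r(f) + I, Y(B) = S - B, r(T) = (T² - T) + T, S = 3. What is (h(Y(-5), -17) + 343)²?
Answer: 409600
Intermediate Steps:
r(T) = T²
Y(B) = 3 - B
h(I, f) = I + f² (h(I, f) = f² + I = I + f²)
(h(Y(-5), -17) + 343)² = (((3 - 1*(-5)) + (-17)²) + 343)² = (((3 + 5) + 289) + 343)² = ((8 + 289) + 343)² = (297 + 343)² = 640² = 409600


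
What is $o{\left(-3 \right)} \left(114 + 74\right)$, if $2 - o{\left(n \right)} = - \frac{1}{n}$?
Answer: $\frac{940}{3} \approx 313.33$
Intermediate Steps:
$o{\left(n \right)} = 2 + \frac{1}{n}$ ($o{\left(n \right)} = 2 - - \frac{1}{n} = 2 + \frac{1}{n}$)
$o{\left(-3 \right)} \left(114 + 74\right) = \left(2 + \frac{1}{-3}\right) \left(114 + 74\right) = \left(2 - \frac{1}{3}\right) 188 = \frac{5}{3} \cdot 188 = \frac{940}{3}$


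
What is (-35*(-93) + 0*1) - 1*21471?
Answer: -18216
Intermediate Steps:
(-35*(-93) + 0*1) - 1*21471 = (3255 + 0) - 21471 = 3255 - 21471 = -18216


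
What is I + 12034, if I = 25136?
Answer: 37170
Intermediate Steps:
I + 12034 = 25136 + 12034 = 37170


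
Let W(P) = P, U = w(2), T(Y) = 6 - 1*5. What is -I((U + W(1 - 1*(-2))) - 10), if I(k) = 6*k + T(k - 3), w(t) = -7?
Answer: 83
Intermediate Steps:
T(Y) = 1 (T(Y) = 6 - 5 = 1)
U = -7
I(k) = 1 + 6*k (I(k) = 6*k + 1 = 1 + 6*k)
-I((U + W(1 - 1*(-2))) - 10) = -(1 + 6*((-7 + (1 - 1*(-2))) - 10)) = -(1 + 6*((-7 + (1 + 2)) - 10)) = -(1 + 6*((-7 + 3) - 10)) = -(1 + 6*(-4 - 10)) = -(1 + 6*(-14)) = -(1 - 84) = -1*(-83) = 83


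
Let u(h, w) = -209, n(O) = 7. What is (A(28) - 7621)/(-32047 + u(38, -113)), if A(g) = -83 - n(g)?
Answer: 7711/32256 ≈ 0.23906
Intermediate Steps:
A(g) = -90 (A(g) = -83 - 1*7 = -83 - 7 = -90)
(A(28) - 7621)/(-32047 + u(38, -113)) = (-90 - 7621)/(-32047 - 209) = -7711/(-32256) = -7711*(-1/32256) = 7711/32256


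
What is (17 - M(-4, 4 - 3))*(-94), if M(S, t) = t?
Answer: -1504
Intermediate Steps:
(17 - M(-4, 4 - 3))*(-94) = (17 - (4 - 3))*(-94) = (17 - 1*1)*(-94) = (17 - 1)*(-94) = 16*(-94) = -1504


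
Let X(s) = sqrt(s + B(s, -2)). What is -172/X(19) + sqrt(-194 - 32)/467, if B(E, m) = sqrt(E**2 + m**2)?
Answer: (-172 + sqrt(-4294 - 226*sqrt(365))/467)/sqrt(19 + sqrt(365)) ≈ -27.864 + 0.032191*I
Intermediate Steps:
X(s) = sqrt(s + sqrt(4 + s**2)) (X(s) = sqrt(s + sqrt(s**2 + (-2)**2)) = sqrt(s + sqrt(s**2 + 4)) = sqrt(s + sqrt(4 + s**2)))
-172/X(19) + sqrt(-194 - 32)/467 = -172/sqrt(19 + sqrt(4 + 19**2)) + sqrt(-194 - 32)/467 = -172/sqrt(19 + sqrt(4 + 361)) + sqrt(-226)*(1/467) = -172/sqrt(19 + sqrt(365)) + (I*sqrt(226))*(1/467) = -172/sqrt(19 + sqrt(365)) + I*sqrt(226)/467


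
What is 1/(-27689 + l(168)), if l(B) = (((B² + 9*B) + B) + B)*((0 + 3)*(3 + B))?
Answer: 1/15399247 ≈ 6.4938e-8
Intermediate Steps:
l(B) = (9 + 3*B)*(B² + 11*B) (l(B) = ((B² + 10*B) + B)*(3*(3 + B)) = (B² + 11*B)*(9 + 3*B) = (9 + 3*B)*(B² + 11*B))
1/(-27689 + l(168)) = 1/(-27689 + 3*168*(33 + 168² + 14*168)) = 1/(-27689 + 3*168*(33 + 28224 + 2352)) = 1/(-27689 + 3*168*30609) = 1/(-27689 + 15426936) = 1/15399247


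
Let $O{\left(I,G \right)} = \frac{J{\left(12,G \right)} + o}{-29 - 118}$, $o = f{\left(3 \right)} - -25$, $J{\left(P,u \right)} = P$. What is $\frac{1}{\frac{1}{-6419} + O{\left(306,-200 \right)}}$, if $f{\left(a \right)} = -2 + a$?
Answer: $- \frac{19257}{4981} \approx -3.8661$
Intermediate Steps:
$o = 26$ ($o = \left(-2 + 3\right) - -25 = 1 + 25 = 26$)
$O{\left(I,G \right)} = - \frac{38}{147}$ ($O{\left(I,G \right)} = \frac{12 + 26}{-29 - 118} = \frac{38}{-147} = 38 \left(- \frac{1}{147}\right) = - \frac{38}{147}$)
$\frac{1}{\frac{1}{-6419} + O{\left(306,-200 \right)}} = \frac{1}{\frac{1}{-6419} - \frac{38}{147}} = \frac{1}{- \frac{1}{6419} - \frac{38}{147}} = \frac{1}{- \frac{4981}{19257}} = - \frac{19257}{4981}$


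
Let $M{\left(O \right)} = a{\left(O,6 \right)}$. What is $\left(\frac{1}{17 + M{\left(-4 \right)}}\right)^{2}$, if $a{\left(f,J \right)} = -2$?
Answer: $\frac{1}{225} \approx 0.0044444$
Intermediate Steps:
$M{\left(O \right)} = -2$
$\left(\frac{1}{17 + M{\left(-4 \right)}}\right)^{2} = \left(\frac{1}{17 - 2}\right)^{2} = \left(\frac{1}{15}\right)^{2} = \frac{1}{225}$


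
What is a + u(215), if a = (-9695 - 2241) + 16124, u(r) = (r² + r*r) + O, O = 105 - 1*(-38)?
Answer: 96781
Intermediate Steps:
O = 143 (O = 105 + 38 = 143)
u(r) = 143 + 2*r² (u(r) = (r² + r*r) + 143 = (r² + r²) + 143 = 2*r² + 143 = 143 + 2*r²)
a = 4188 (a = -11936 + 16124 = 4188)
a + u(215) = 4188 + (143 + 2*215²) = 4188 + (143 + 2*46225) = 4188 + (143 + 92450) = 4188 + 92593 = 96781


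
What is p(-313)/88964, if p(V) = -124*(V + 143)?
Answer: 5270/22241 ≈ 0.23695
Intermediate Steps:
p(V) = -17732 - 124*V (p(V) = -124*(143 + V) = -17732 - 124*V)
p(-313)/88964 = (-17732 - 124*(-313))/88964 = (-17732 + 38812)*(1/88964) = 21080*(1/88964) = 5270/22241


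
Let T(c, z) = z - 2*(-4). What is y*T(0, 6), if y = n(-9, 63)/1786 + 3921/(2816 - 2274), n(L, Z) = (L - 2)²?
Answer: 24739708/242003 ≈ 102.23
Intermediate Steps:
n(L, Z) = (-2 + L)²
T(c, z) = 8 + z (T(c, z) = z + 8 = 8 + z)
y = 1767122/242003 (y = (-2 - 9)²/1786 + 3921/(2816 - 2274) = (-11)²*(1/1786) + 3921/542 = 121*(1/1786) + 3921*(1/542) = 121/1786 + 3921/542 = 1767122/242003 ≈ 7.3021)
y*T(0, 6) = 1767122*(8 + 6)/242003 = (1767122/242003)*14 = 24739708/242003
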